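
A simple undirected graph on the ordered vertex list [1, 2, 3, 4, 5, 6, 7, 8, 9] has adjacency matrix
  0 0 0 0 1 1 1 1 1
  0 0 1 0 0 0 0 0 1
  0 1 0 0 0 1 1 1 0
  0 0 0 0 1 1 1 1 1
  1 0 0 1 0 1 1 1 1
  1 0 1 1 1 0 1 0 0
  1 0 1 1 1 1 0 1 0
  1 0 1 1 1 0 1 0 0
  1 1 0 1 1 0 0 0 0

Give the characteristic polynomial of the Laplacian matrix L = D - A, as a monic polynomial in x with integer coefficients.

x^9 - 42x^8 + 757x^7 - 7630x^6 + 46900x^5 - 179326x^4 + 414285x^3 - 524650x^2 + 275625x

Each diagonal entry of L is the vertex degree and each off-diagonal entry is -1 where an edge is present, 0 otherwise; in the order [1, 2, 3, 4, 5, 6, 7, 8, 9] the diagonal is [5, 2, 4, 5, 6, 5, 6, 5, 4]. Computing det(xI - L) by cofactor expansion (or equivalently via sum-over-permutations) gives x^9 - 42x^8 + 757x^7 - 7630x^6 + 46900x^5 - 179326x^4 + 414285x^3 - 524650x^2 + 275625x. The coefficient of x^8 equals -trace(L) = -42, matching the sum of degrees.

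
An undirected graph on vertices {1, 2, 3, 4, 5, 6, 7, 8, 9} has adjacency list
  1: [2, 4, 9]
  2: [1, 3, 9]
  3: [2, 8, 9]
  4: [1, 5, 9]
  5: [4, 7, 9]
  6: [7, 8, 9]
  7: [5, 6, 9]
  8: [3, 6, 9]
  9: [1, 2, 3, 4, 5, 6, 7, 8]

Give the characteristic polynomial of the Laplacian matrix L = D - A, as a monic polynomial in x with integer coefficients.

Reading degrees in the order [1, 2, 3, 4, 5, 6, 7, 8, 9] gives [3, 3, 3, 3, 3, 3, 3, 3, 8]; set D = diag(3, 3, 3, 3, 3, 3, 3, 3, 8) and form L = D - A. L has integer entries, so p(x) = det(xI - L) has integer coefficients. Expanding the determinant yields x^9 - 32x^8 + 428x^7 - 3136x^6 + 13786x^5 - 37232x^4 + 60276x^3 - 53424x^2 + 19845x. Since p(0) = det(-L) = 0, x divides p(x). By the matrix-tree theorem the graph has (1/9) * product of the nonzero eigenvalues = 2205 spanning trees.

x^9 - 32x^8 + 428x^7 - 3136x^6 + 13786x^5 - 37232x^4 + 60276x^3 - 53424x^2 + 19845x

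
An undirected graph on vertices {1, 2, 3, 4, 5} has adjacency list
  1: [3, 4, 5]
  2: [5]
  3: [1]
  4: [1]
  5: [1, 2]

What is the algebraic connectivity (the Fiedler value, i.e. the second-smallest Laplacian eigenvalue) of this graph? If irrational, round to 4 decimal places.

Reading degrees in the order [1, 2, 3, 4, 5] gives [3, 1, 1, 1, 2]; set D = diag(3, 1, 1, 1, 2) and form L = D - A. The smallest Laplacian eigenvalue is always 0. The next one, lambda_2 = 0.5188, measures how hard the graph is to disconnect: larger values mean better connectivity. By the matrix-tree theorem the graph has (1/5) * product of the nonzero eigenvalues = 1 spanning tree.

0.5188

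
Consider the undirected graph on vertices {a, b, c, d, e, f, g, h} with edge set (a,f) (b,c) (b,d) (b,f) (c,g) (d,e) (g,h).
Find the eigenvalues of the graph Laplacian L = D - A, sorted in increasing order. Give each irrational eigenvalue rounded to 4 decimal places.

With the vertex order [a, b, c, d, e, f, g, h], the degrees are [1, 3, 2, 2, 1, 2, 2, 1], giving D = diag(1, 3, 2, 2, 1, 2, 2, 1) and L = D - A. The multiplicity of 0 as a Laplacian eigenvalue equals the number of connected components. The single zero eigenvalue shows the graph is connected. The eigenvalues sum to 14, which equals trace(L) = 2|E|. There is one zero in the spectrum, matching the 1 component.

[0, 0.2434, 0.3820, 1.1798, 2, 2.6180, 3.1386, 4.4383]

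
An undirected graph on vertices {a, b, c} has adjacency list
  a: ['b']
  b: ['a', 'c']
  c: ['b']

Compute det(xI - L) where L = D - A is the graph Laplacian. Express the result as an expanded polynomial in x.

x^3 - 4x^2 + 3x

With the vertex order [a, b, c], the degrees are [1, 2, 1], giving D = diag(1, 2, 1) and L = D - A. The eigenvalues of L are [0, 1, 3]; the characteristic polynomial is the product of (x - lambda_i), which multiplies out to x^3 - 4x^2 + 3x. The coefficient of x^2 equals -trace(L) = -4, matching the sum of degrees. By the matrix-tree theorem the graph has (1/3) * product of the nonzero eigenvalues = 1 spanning tree.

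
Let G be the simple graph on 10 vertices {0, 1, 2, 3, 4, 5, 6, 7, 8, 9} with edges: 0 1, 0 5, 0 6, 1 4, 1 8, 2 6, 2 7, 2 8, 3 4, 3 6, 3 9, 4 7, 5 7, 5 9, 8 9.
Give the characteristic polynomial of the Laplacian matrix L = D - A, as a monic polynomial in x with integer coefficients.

x^10 - 30x^9 + 390x^8 - 2880x^7 + 13305x^6 - 39882x^5 + 77640x^4 - 94800x^3 + 66000x^2 - 20000x

With the vertex order [0, 1, 2, 3, 4, 5, 6, 7, 8, 9], the degrees are [3, 3, 3, 3, 3, 3, 3, 3, 3, 3], giving D = diag(3, 3, 3, 3, 3, 3, 3, 3, 3, 3) and L = D - A. L has integer entries, so p(x) = det(xI - L) has integer coefficients. Expanding the determinant yields x^10 - 30x^9 + 390x^8 - 2880x^7 + 13305x^6 - 39882x^5 + 77640x^4 - 94800x^3 + 66000x^2 - 20000x. The constant term is 0 because L is singular (the all-ones vector lies in its kernel). There is one zero in the spectrum, matching the 1 component.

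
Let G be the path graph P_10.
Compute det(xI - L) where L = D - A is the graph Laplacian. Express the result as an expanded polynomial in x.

x^10 - 18x^9 + 136x^8 - 560x^7 + 1365x^6 - 2002x^5 + 1716x^4 - 792x^3 + 165x^2 - 10x

The graph has 10 vertices and degree multiset [2, 2, 2, 2, 2, 2, 2, 2, 1, 1]; D is the diagonal matrix of degrees and L = D - A. Computing det(xI - L) by cofactor expansion (or equivalently via sum-over-permutations) gives x^10 - 18x^9 + 136x^8 - 560x^7 + 1365x^6 - 2002x^5 + 1716x^4 - 792x^3 + 165x^2 - 10x. The coefficient of x^9 equals -trace(L) = -18, matching the sum of degrees. The eigenvalues sum to 18, which equals trace(L) = 2|E|. The largest eigenvalue, 3.9021, is at most the vertex count 10.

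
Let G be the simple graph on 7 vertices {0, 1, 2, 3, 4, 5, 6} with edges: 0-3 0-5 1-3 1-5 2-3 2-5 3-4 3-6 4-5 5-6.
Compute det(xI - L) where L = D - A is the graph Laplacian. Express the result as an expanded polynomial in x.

Reading degrees in the order [0, 1, 2, 3, 4, 5, 6] gives [2, 2, 2, 5, 2, 5, 2]; set D = diag(2, 2, 2, 5, 2, 5, 2) and form L = D - A. Computing det(xI - L) by cofactor expansion (or equivalently via sum-over-permutations) gives x^7 - 20x^6 + 155x^5 - 600x^4 + 1240x^3 - 1312x^2 + 560x. Since p(0) = det(-L) = 0, x divides p(x). The eigenvalues sum to 20, which equals trace(L) = 2|E|.

x^7 - 20x^6 + 155x^5 - 600x^4 + 1240x^3 - 1312x^2 + 560x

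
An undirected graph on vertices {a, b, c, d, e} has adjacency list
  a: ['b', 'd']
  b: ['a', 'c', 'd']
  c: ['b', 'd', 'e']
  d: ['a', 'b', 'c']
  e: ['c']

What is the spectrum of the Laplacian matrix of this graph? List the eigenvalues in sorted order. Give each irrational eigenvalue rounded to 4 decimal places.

[0, 0.8299, 2.6889, 4, 4.4812]

Reading degrees in the order [a, b, c, d, e] gives [2, 3, 3, 3, 1]; set D = diag(2, 3, 3, 3, 1) and form L = D - A. Since every row of L sums to 0, the all-ones vector is in the kernel and 0 is an eigenvalue. The largest eigenvalue, 4.4812, is at most the vertex count 5.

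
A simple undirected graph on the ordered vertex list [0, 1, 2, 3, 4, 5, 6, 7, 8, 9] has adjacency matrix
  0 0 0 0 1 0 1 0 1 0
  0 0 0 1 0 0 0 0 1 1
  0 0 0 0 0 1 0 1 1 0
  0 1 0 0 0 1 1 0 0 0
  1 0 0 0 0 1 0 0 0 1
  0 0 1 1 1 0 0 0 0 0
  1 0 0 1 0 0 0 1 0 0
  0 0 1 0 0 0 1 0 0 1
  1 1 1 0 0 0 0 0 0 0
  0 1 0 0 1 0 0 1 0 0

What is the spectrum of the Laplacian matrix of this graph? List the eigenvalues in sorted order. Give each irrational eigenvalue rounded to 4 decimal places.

[0, 2, 2, 2, 2, 2, 5, 5, 5, 5]

With the vertex order [0, 1, 2, 3, 4, 5, 6, 7, 8, 9], the degrees are [3, 3, 3, 3, 3, 3, 3, 3, 3, 3], giving D = diag(3, 3, 3, 3, 3, 3, 3, 3, 3, 3) and L = D - A. L is symmetric positive semidefinite, so every eigenvalue is real and nonnegative. The single zero eigenvalue shows the graph is connected. The eigenvalues sum to 30, which equals trace(L) = 2|E|.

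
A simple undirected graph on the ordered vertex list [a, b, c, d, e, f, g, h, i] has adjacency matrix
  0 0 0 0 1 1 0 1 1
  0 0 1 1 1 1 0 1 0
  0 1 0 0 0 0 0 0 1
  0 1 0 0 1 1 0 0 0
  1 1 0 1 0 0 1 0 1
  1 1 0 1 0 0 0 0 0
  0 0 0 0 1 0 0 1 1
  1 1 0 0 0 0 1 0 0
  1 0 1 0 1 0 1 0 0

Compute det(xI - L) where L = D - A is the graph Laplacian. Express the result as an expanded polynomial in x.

With the vertex order [a, b, c, d, e, f, g, h, i], the degrees are [4, 5, 2, 3, 5, 3, 3, 3, 4], giving D = diag(4, 5, 2, 3, 5, 3, 3, 3, 4) and L = D - A. Computing det(xI - L) by cofactor expansion (or equivalently via sum-over-permutations) gives x^9 - 32x^8 + 435x^7 - 3276x^6 + 14926x^5 - 42062x^4 + 71482x^3 - 66888x^2 + 26370x. The coefficient of x^8 equals -trace(L) = -32, matching the sum of degrees. There is one zero in the spectrum, matching the 1 component.

x^9 - 32x^8 + 435x^7 - 3276x^6 + 14926x^5 - 42062x^4 + 71482x^3 - 66888x^2 + 26370x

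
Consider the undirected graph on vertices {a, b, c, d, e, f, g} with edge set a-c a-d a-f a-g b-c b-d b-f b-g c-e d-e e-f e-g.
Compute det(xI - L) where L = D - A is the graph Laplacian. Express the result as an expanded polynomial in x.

x^7 - 24x^6 + 234x^5 - 1192x^4 + 3357x^3 - 4968x^2 + 3024x

With the vertex order [a, b, c, d, e, f, g], the degrees are [4, 4, 3, 3, 4, 3, 3], giving D = diag(4, 4, 3, 3, 4, 3, 3) and L = D - A. L has integer entries, so p(x) = det(xI - L) has integer coefficients. Expanding the determinant yields x^7 - 24x^6 + 234x^5 - 1192x^4 + 3357x^3 - 4968x^2 + 3024x. Since p(0) = det(-L) = 0, x divides p(x). There is one zero in the spectrum, matching the 1 component.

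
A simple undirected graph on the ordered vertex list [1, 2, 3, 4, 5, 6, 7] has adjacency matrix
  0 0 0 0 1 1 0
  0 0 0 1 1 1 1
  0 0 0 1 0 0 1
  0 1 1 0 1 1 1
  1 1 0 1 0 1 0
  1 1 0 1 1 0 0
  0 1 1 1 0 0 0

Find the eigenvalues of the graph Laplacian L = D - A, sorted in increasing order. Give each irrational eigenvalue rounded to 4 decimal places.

Reading degrees in the order [1, 2, 3, 4, 5, 6, 7] gives [2, 4, 2, 5, 4, 4, 3]; set D = diag(2, 4, 2, 5, 4, 4, 3) and form L = D - A. The multiplicity of 0 as a Laplacian eigenvalue equals the number of connected components. There is one zero in the spectrum, matching the 1 component.

[0, 1.1442, 2.5858, 3.6784, 5, 5.4142, 6.1774]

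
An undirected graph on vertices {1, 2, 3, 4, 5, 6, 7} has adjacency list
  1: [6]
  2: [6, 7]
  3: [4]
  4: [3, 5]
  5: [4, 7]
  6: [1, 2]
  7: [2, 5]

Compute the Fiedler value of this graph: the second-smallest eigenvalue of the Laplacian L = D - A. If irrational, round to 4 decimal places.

0.1981

With the vertex order [1, 2, 3, 4, 5, 6, 7], the degrees are [1, 2, 1, 2, 2, 2, 2], giving D = diag(1, 2, 1, 2, 2, 2, 2) and L = D - A. Computing the eigenvalues of L and sorting gives [0, 0.1981, 0.7530, 1.5550, 2.4450, 3.2470, 3.8019]. The Fiedler value lambda_2 = 0.1981 is strictly positive, so the graph is connected. There is one zero in the spectrum, matching the 1 component.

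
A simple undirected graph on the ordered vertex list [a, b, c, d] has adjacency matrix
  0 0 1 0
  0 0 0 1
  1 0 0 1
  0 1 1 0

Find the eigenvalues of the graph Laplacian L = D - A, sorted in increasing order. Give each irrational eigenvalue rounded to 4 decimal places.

[0, 0.5858, 2, 3.4142]

Reading degrees in the order [a, b, c, d] gives [1, 1, 2, 2]; set D = diag(1, 1, 2, 2) and form L = D - A. Since every row of L sums to 0, the all-ones vector is in the kernel and 0 is an eigenvalue. The eigenvalues sum to 6, which equals trace(L) = 2|E|. The largest eigenvalue, 3.4142, is at most the vertex count 4.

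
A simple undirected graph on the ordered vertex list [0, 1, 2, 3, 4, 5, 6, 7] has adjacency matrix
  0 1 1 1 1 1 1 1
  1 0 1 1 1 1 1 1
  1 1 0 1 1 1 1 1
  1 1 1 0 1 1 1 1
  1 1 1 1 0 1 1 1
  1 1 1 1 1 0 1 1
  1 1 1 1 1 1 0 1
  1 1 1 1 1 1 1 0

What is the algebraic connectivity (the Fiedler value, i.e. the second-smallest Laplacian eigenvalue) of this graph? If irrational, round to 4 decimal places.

Each diagonal entry of L is the vertex degree and each off-diagonal entry is -1 where an edge is present, 0 otherwise; in the order [0, 1, 2, 3, 4, 5, 6, 7] the diagonal is [7, 7, 7, 7, 7, 7, 7, 7]. Computing the eigenvalues of L and sorting gives [0, 8, 8, 8, 8, 8, 8, 8]. The Fiedler value lambda_2 = 8 is strictly positive, so the graph is connected. There is one zero in the spectrum, matching the 1 component. The largest eigenvalue, 8, is at most the vertex count 8.

8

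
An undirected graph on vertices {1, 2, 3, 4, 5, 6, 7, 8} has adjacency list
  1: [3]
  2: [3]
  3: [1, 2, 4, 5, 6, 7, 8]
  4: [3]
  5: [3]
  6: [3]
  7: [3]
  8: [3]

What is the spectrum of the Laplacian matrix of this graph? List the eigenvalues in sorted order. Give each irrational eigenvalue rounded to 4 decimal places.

With the vertex order [1, 2, 3, 4, 5, 6, 7, 8], the degrees are [1, 1, 7, 1, 1, 1, 1, 1], giving D = diag(1, 1, 7, 1, 1, 1, 1, 1) and L = D - A. Since every row of L sums to 0, the all-ones vector is in the kernel and 0 is an eigenvalue. The single zero eigenvalue shows the graph is connected. The largest eigenvalue, 8, is at most the vertex count 8. By the matrix-tree theorem the graph has (1/8) * product of the nonzero eigenvalues = 1 spanning tree.

[0, 1, 1, 1, 1, 1, 1, 8]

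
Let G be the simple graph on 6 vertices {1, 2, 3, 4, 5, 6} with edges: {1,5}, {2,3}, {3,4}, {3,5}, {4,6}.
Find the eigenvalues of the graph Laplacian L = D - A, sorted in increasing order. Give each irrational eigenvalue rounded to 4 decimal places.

With the vertex order [1, 2, 3, 4, 5, 6], the degrees are [1, 1, 3, 2, 2, 1], giving D = diag(1, 1, 3, 2, 2, 1) and L = D - A. The multiplicity of 0 as a Laplacian eigenvalue equals the number of connected components. The single zero eigenvalue shows the graph is connected. The eigenvalues sum to 10, which equals trace(L) = 2|E|.

[0, 0.3820, 0.6972, 2, 2.6180, 4.3028]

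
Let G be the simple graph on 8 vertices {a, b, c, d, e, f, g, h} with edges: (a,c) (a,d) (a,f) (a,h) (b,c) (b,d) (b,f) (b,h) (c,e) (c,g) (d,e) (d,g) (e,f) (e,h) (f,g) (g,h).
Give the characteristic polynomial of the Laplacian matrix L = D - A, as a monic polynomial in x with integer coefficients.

x^8 - 32x^7 + 432x^6 - 3200x^5 + 14080x^4 - 36864x^3 + 53248x^2 - 32768x

Reading degrees in the order [a, b, c, d, e, f, g, h] gives [4, 4, 4, 4, 4, 4, 4, 4]; set D = diag(4, 4, 4, 4, 4, 4, 4, 4) and form L = D - A. Computing det(xI - L) by cofactor expansion (or equivalently via sum-over-permutations) gives x^8 - 32x^7 + 432x^6 - 3200x^5 + 14080x^4 - 36864x^3 + 53248x^2 - 32768x. The constant term is 0 because L is singular (the all-ones vector lies in its kernel). The eigenvalues sum to 32, which equals trace(L) = 2|E|. There is one zero in the spectrum, matching the 1 component.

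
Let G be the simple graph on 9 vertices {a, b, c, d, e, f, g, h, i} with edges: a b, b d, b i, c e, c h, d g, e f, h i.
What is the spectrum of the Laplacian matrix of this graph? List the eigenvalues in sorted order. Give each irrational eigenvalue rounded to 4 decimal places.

[0, 0.1404, 0.5362, 0.7754, 1.5803, 2.2449, 2.7784, 3.5988, 4.3455]

Each diagonal entry of L is the vertex degree and each off-diagonal entry is -1 where an edge is present, 0 otherwise; in the order [a, b, c, d, e, f, g, h, i] the diagonal is [1, 3, 2, 2, 2, 1, 1, 2, 2]. Since every row of L sums to 0, the all-ones vector is in the kernel and 0 is an eigenvalue. By the matrix-tree theorem the graph has (1/9) * product of the nonzero eigenvalues = 1 spanning tree.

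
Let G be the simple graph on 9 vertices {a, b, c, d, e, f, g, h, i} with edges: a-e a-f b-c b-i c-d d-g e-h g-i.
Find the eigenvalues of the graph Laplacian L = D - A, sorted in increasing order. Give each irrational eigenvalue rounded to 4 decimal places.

With the vertex order [a, b, c, d, e, f, g, h, i], the degrees are [2, 2, 2, 2, 2, 1, 2, 1, 2], giving D = diag(2, 2, 2, 2, 2, 1, 2, 1, 2) and L = D - A. The multiplicity of 0 as a Laplacian eigenvalue equals the number of connected components. The 2 zero eigenvalues correspond to the 2 connected components. The eigenvalues sum to 16, which equals trace(L) = 2|E|.

[0, 0, 0.5858, 1.3820, 1.3820, 2, 3.4142, 3.6180, 3.6180]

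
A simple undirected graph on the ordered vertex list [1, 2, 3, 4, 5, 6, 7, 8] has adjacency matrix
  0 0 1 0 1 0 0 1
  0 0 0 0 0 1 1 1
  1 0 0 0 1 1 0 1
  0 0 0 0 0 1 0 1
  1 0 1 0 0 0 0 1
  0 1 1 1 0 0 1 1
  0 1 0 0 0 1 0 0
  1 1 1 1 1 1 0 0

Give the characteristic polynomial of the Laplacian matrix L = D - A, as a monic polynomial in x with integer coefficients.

Reading degrees in the order [1, 2, 3, 4, 5, 6, 7, 8] gives [3, 3, 4, 2, 3, 5, 2, 6]; set D = diag(3, 3, 4, 2, 3, 5, 2, 6) and form L = D - A. L has integer entries, so p(x) = det(xI - L) has integer coefficients. Expanding the determinant yields x^8 - 28x^7 + 322x^6 - 1962x^5 + 6798x^4 - 13278x^3 + 13384x^2 - 5312x. The coefficient of x^7 equals -trace(L) = -28, matching the sum of degrees. There is one zero in the spectrum, matching the 1 component.

x^8 - 28x^7 + 322x^6 - 1962x^5 + 6798x^4 - 13278x^3 + 13384x^2 - 5312x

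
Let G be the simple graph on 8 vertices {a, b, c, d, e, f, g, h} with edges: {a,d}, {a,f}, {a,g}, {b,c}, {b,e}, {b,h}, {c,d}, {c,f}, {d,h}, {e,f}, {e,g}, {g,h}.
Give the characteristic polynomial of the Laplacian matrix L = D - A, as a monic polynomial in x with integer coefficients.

x^8 - 24x^7 + 240x^6 - 1296x^5 + 4080x^4 - 7488x^3 + 7424x^2 - 3072x

With the vertex order [a, b, c, d, e, f, g, h], the degrees are [3, 3, 3, 3, 3, 3, 3, 3], giving D = diag(3, 3, 3, 3, 3, 3, 3, 3) and L = D - A. L has integer entries, so p(x) = det(xI - L) has integer coefficients. Expanding the determinant yields x^8 - 24x^7 + 240x^6 - 1296x^5 + 4080x^4 - 7488x^3 + 7424x^2 - 3072x. Since p(0) = det(-L) = 0, x divides p(x). The eigenvalues sum to 24, which equals trace(L) = 2|E|. There is one zero in the spectrum, matching the 1 component.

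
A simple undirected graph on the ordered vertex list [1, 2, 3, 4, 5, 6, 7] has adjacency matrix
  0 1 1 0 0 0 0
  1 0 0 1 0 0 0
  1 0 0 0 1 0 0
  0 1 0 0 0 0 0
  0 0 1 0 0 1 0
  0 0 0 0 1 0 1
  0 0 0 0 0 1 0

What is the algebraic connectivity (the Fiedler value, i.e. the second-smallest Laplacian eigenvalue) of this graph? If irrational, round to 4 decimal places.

Each diagonal entry of L is the vertex degree and each off-diagonal entry is -1 where an edge is present, 0 otherwise; in the order [1, 2, 3, 4, 5, 6, 7] the diagonal is [2, 2, 2, 1, 2, 2, 1]. The smallest Laplacian eigenvalue is always 0. The next one, lambda_2 = 0.1981, measures how hard the graph is to disconnect: larger values mean better connectivity. The eigenvalues sum to 12, which equals trace(L) = 2|E|. There is one zero in the spectrum, matching the 1 component.

0.1981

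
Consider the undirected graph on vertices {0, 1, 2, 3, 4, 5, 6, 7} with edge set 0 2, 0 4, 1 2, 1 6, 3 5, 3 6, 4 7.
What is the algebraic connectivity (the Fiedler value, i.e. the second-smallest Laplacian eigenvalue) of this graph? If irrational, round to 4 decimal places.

With the vertex order [0, 1, 2, 3, 4, 5, 6, 7], the degrees are [2, 2, 2, 2, 2, 1, 2, 1], giving D = diag(2, 2, 2, 2, 2, 1, 2, 1) and L = D - A. Computing the eigenvalues of L and sorting gives [0, 0.1522, 0.5858, 1.2346, 2, 2.7654, 3.4142, 3.8478]. The Fiedler value lambda_2 = 0.1522 is strictly positive, so the graph is connected.

0.1522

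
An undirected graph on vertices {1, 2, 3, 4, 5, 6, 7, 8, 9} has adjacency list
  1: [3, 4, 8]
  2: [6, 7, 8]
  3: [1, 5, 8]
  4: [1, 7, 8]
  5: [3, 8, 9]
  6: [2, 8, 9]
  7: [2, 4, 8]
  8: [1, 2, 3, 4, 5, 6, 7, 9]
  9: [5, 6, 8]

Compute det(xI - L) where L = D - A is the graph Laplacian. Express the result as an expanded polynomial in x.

x^9 - 32x^8 + 428x^7 - 3136x^6 + 13786x^5 - 37232x^4 + 60276x^3 - 53424x^2 + 19845x

Reading degrees in the order [1, 2, 3, 4, 5, 6, 7, 8, 9] gives [3, 3, 3, 3, 3, 3, 3, 8, 3]; set D = diag(3, 3, 3, 3, 3, 3, 3, 8, 3) and form L = D - A. L has integer entries, so p(x) = det(xI - L) has integer coefficients. Expanding the determinant yields x^9 - 32x^8 + 428x^7 - 3136x^6 + 13786x^5 - 37232x^4 + 60276x^3 - 53424x^2 + 19845x. The coefficient of x^8 equals -trace(L) = -32, matching the sum of degrees. There is one zero in the spectrum, matching the 1 component.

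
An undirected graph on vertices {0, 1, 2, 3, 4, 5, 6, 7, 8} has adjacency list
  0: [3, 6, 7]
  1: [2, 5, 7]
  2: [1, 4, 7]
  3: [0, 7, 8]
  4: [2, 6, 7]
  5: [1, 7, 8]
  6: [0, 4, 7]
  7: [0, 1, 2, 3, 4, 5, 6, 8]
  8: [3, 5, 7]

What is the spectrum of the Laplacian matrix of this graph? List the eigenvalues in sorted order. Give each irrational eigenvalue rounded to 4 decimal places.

With the vertex order [0, 1, 2, 3, 4, 5, 6, 7, 8], the degrees are [3, 3, 3, 3, 3, 3, 3, 8, 3], giving D = diag(3, 3, 3, 3, 3, 3, 3, 8, 3) and L = D - A. Since every row of L sums to 0, the all-ones vector is in the kernel and 0 is an eigenvalue.

[0, 1.5858, 1.5858, 3, 3, 4.4142, 4.4142, 5, 9]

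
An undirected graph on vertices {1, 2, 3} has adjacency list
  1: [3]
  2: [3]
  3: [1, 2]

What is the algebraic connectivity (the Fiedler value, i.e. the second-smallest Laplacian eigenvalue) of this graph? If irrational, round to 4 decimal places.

Reading degrees in the order [1, 2, 3] gives [1, 1, 2]; set D = diag(1, 1, 2) and form L = D - A. Computing the eigenvalues of L and sorting gives [0, 1, 3]. The Fiedler value lambda_2 = 1 is strictly positive, so the graph is connected. The largest eigenvalue, 3, is at most the vertex count 3.

1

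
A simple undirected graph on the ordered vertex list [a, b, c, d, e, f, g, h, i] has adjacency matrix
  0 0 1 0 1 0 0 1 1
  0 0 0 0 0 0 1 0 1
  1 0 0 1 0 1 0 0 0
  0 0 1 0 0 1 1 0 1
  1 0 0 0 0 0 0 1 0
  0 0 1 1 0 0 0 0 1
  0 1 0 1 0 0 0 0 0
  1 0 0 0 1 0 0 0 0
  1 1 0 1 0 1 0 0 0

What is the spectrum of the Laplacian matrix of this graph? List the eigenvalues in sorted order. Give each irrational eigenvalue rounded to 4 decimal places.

With the vertex order [a, b, c, d, e, f, g, h, i], the degrees are [4, 2, 3, 4, 2, 3, 2, 2, 4], giving D = diag(4, 2, 3, 4, 2, 3, 2, 2, 4) and L = D - A. Since every row of L sums to 0, the all-ones vector is in the kernel and 0 is an eigenvalue.

[0, 0.5272, 1.3431, 2.5316, 3, 3.4934, 4.0789, 4.8484, 6.1775]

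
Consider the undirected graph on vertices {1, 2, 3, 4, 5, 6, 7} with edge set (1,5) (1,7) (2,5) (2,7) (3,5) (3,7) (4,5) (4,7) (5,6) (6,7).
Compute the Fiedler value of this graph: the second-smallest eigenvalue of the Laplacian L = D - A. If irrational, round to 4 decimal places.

2

Each diagonal entry of L is the vertex degree and each off-diagonal entry is -1 where an edge is present, 0 otherwise; in the order [1, 2, 3, 4, 5, 6, 7] the diagonal is [2, 2, 2, 2, 5, 2, 5]. The sorted Laplacian eigenvalues are [0, 2, 2, 2, 2, 5, 7]; the algebraic connectivity is the second entry, 2. The eigenvalues sum to 20, which equals trace(L) = 2|E|.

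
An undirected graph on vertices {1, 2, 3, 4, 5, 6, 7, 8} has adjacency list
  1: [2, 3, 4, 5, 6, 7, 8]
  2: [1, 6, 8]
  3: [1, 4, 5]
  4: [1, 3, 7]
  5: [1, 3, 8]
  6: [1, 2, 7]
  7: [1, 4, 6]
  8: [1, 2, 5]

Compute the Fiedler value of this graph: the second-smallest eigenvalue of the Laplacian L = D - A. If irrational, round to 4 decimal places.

1.7530

With the vertex order [1, 2, 3, 4, 5, 6, 7, 8], the degrees are [7, 3, 3, 3, 3, 3, 3, 3], giving D = diag(7, 3, 3, 3, 3, 3, 3, 3) and L = D - A. The sorted Laplacian eigenvalues are [0, 1.7530, 1.7530, 3.4450, 3.4450, 4.8019, 4.8019, 8]; the algebraic connectivity is the second entry, 1.7530.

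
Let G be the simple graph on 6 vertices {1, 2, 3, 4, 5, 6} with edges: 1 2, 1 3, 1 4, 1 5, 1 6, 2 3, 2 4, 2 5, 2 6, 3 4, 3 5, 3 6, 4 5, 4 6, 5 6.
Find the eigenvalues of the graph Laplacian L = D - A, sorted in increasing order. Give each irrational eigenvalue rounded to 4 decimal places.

[0, 6, 6, 6, 6, 6]

Each diagonal entry of L is the vertex degree and each off-diagonal entry is -1 where an edge is present, 0 otherwise; in the order [1, 2, 3, 4, 5, 6] the diagonal is [5, 5, 5, 5, 5, 5]. The multiplicity of 0 as a Laplacian eigenvalue equals the number of connected components. The single zero eigenvalue shows the graph is connected. By the matrix-tree theorem the graph has (1/6) * product of the nonzero eigenvalues = 1296 spanning trees.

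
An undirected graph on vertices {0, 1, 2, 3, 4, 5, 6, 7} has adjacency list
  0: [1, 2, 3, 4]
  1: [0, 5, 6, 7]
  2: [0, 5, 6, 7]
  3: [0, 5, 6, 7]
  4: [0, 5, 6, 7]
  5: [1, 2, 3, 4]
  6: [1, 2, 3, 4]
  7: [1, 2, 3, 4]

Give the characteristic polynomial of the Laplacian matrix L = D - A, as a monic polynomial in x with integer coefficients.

x^8 - 32x^7 + 432x^6 - 3200x^5 + 14080x^4 - 36864x^3 + 53248x^2 - 32768x

Each diagonal entry of L is the vertex degree and each off-diagonal entry is -1 where an edge is present, 0 otherwise; in the order [0, 1, 2, 3, 4, 5, 6, 7] the diagonal is [4, 4, 4, 4, 4, 4, 4, 4]. L has integer entries, so p(x) = det(xI - L) has integer coefficients. Expanding the determinant yields x^8 - 32x^7 + 432x^6 - 3200x^5 + 14080x^4 - 36864x^3 + 53248x^2 - 32768x. The coefficient of x^7 equals -trace(L) = -32, matching the sum of degrees.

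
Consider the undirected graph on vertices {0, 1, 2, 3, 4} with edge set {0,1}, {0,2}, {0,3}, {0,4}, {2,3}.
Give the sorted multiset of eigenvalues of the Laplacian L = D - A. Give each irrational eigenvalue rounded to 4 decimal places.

Reading degrees in the order [0, 1, 2, 3, 4] gives [4, 1, 2, 2, 1]; set D = diag(4, 1, 2, 2, 1) and form L = D - A. Diagonalising L (or applying a numerical eigensolver to the 5x5 matrix) gives the spectrum above. The eigenvalues sum to 10, which equals trace(L) = 2|E|.

[0, 1, 1, 3, 5]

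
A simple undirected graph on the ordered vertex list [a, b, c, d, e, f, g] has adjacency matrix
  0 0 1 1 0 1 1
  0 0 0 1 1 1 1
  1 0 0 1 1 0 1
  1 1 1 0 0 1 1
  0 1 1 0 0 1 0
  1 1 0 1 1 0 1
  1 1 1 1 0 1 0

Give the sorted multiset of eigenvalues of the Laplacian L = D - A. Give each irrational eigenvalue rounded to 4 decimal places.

[0, 2.7717, 3.6396, 4.8141, 6, 6, 6.7746]

With the vertex order [a, b, c, d, e, f, g], the degrees are [4, 4, 4, 5, 3, 5, 5], giving D = diag(4, 4, 4, 5, 3, 5, 5) and L = D - A. Diagonalising L (or applying a numerical eigensolver to the 7x7 matrix) gives the spectrum above.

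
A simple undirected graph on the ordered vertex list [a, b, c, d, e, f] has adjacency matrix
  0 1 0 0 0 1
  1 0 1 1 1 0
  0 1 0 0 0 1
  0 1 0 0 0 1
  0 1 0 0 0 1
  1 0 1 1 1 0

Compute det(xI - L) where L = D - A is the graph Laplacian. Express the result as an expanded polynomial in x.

x^6 - 16x^5 + 96x^4 - 272x^3 + 368x^2 - 192x

Reading degrees in the order [a, b, c, d, e, f] gives [2, 4, 2, 2, 2, 4]; set D = diag(2, 4, 2, 2, 2, 4) and form L = D - A. The eigenvalues of L are [0, 2, 2, 2, 4, 6]; the characteristic polynomial is the product of (x - lambda_i), which multiplies out to x^6 - 16x^5 + 96x^4 - 272x^3 + 368x^2 - 192x. Since p(0) = det(-L) = 0, x divides p(x). By the matrix-tree theorem the graph has (1/6) * product of the nonzero eigenvalues = 32 spanning trees. The largest eigenvalue, 6, is at most the vertex count 6.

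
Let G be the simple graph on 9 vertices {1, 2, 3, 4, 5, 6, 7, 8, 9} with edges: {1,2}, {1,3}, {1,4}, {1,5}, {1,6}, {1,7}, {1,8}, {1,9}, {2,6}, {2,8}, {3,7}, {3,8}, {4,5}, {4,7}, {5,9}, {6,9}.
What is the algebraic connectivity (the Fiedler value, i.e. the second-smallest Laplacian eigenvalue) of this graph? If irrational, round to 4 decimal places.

With the vertex order [1, 2, 3, 4, 5, 6, 7, 8, 9], the degrees are [8, 3, 3, 3, 3, 3, 3, 3, 3], giving D = diag(8, 3, 3, 3, 3, 3, 3, 3, 3) and L = D - A. Computing the eigenvalues of L and sorting gives [0, 1.5858, 1.5858, 3, 3, 4.4142, 4.4142, 5, 9]. The Fiedler value lambda_2 = 1.5858 is strictly positive, so the graph is connected. The eigenvalues sum to 32, which equals trace(L) = 2|E|.

1.5858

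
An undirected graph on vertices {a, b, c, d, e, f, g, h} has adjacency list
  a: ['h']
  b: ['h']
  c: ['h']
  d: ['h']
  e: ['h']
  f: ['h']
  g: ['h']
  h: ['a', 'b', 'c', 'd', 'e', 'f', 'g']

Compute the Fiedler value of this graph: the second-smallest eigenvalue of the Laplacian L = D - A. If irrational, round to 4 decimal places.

1

With the vertex order [a, b, c, d, e, f, g, h], the degrees are [1, 1, 1, 1, 1, 1, 1, 7], giving D = diag(1, 1, 1, 1, 1, 1, 1, 7) and L = D - A. The sorted Laplacian eigenvalues are [0, 1, 1, 1, 1, 1, 1, 8]; the algebraic connectivity is the second entry, 1. The largest eigenvalue, 8, is at most the vertex count 8.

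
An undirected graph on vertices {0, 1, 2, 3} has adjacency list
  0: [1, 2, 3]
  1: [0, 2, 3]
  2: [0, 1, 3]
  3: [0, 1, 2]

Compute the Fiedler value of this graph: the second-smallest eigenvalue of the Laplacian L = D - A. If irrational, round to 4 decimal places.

4

Reading degrees in the order [0, 1, 2, 3] gives [3, 3, 3, 3]; set D = diag(3, 3, 3, 3) and form L = D - A. The sorted Laplacian eigenvalues are [0, 4, 4, 4]; the algebraic connectivity is the second entry, 4. The eigenvalues sum to 12, which equals trace(L) = 2|E|. By the matrix-tree theorem the graph has (1/4) * product of the nonzero eigenvalues = 16 spanning trees.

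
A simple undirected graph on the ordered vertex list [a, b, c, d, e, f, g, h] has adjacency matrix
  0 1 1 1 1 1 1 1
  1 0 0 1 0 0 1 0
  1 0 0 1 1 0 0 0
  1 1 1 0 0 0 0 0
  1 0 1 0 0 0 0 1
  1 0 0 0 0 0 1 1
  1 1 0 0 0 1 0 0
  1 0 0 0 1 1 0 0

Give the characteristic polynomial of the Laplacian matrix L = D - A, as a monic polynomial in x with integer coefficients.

x^8 - 28x^7 + 322x^6 - 1974x^5 + 6965x^4 - 14126x^3 + 15225x^2 - 6728x

With the vertex order [a, b, c, d, e, f, g, h], the degrees are [7, 3, 3, 3, 3, 3, 3, 3], giving D = diag(7, 3, 3, 3, 3, 3, 3, 3) and L = D - A. L has integer entries, so p(x) = det(xI - L) has integer coefficients. Expanding the determinant yields x^8 - 28x^7 + 322x^6 - 1974x^5 + 6965x^4 - 14126x^3 + 15225x^2 - 6728x. The constant term is 0 because L is singular (the all-ones vector lies in its kernel). By the matrix-tree theorem the graph has (1/8) * product of the nonzero eigenvalues = 841 spanning trees.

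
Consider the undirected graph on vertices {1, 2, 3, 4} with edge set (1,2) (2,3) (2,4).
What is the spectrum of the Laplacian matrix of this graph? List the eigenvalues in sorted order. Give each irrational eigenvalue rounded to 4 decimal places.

With the vertex order [1, 2, 3, 4], the degrees are [1, 3, 1, 1], giving D = diag(1, 3, 1, 1) and L = D - A. The multiplicity of 0 as a Laplacian eigenvalue equals the number of connected components. The single zero eigenvalue shows the graph is connected. The eigenvalues sum to 6, which equals trace(L) = 2|E|.

[0, 1, 1, 4]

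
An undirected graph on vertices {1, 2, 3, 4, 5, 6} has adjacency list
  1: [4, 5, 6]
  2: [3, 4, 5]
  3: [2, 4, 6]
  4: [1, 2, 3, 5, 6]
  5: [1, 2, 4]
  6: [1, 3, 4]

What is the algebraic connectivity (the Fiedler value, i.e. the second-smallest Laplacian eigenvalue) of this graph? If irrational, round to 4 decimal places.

Reading degrees in the order [1, 2, 3, 4, 5, 6] gives [3, 3, 3, 5, 3, 3]; set D = diag(3, 3, 3, 5, 3, 3) and form L = D - A. The sorted Laplacian eigenvalues are [0, 2.3820, 2.3820, 4.6180, 4.6180, 6]; the algebraic connectivity is the second entry, 2.3820. The largest eigenvalue, 6, is at most the vertex count 6.

2.3820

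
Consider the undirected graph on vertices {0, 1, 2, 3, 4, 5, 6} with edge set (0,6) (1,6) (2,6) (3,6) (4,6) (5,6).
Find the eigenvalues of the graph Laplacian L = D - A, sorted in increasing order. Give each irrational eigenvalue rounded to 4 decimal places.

With the vertex order [0, 1, 2, 3, 4, 5, 6], the degrees are [1, 1, 1, 1, 1, 1, 6], giving D = diag(1, 1, 1, 1, 1, 1, 6) and L = D - A. The multiplicity of 0 as a Laplacian eigenvalue equals the number of connected components. By the matrix-tree theorem the graph has (1/7) * product of the nonzero eigenvalues = 1 spanning tree.

[0, 1, 1, 1, 1, 1, 7]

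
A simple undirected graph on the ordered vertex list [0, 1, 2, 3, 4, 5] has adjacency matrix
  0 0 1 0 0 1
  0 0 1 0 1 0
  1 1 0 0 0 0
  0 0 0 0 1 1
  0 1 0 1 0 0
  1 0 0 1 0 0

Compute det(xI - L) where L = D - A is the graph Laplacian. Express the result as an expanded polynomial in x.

Each diagonal entry of L is the vertex degree and each off-diagonal entry is -1 where an edge is present, 0 otherwise; in the order [0, 1, 2, 3, 4, 5] the diagonal is [2, 2, 2, 2, 2, 2]. The eigenvalues of L are [0, 1, 1, 3, 3, 4]; the characteristic polynomial is the product of (x - lambda_i), which multiplies out to x^6 - 12x^5 + 54x^4 - 112x^3 + 105x^2 - 36x. The coefficient of x^5 equals -trace(L) = -12, matching the sum of degrees.

x^6 - 12x^5 + 54x^4 - 112x^3 + 105x^2 - 36x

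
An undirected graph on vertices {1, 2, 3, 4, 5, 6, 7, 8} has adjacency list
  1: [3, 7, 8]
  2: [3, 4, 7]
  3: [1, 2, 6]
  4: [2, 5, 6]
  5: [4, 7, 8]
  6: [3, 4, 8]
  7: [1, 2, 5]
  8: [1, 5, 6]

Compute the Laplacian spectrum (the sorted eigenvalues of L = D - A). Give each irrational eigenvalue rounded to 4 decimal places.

[0, 2, 2, 2, 4, 4, 4, 6]

Reading degrees in the order [1, 2, 3, 4, 5, 6, 7, 8] gives [3, 3, 3, 3, 3, 3, 3, 3]; set D = diag(3, 3, 3, 3, 3, 3, 3, 3) and form L = D - A. L is symmetric positive semidefinite, so every eigenvalue is real and nonnegative. The largest eigenvalue, 6, is at most the vertex count 8.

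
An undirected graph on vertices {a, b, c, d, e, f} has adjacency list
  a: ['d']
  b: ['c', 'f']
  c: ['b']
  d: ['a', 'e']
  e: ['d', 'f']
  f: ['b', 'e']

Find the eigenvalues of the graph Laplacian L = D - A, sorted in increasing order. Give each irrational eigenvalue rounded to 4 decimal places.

With the vertex order [a, b, c, d, e, f], the degrees are [1, 2, 1, 2, 2, 2], giving D = diag(1, 2, 1, 2, 2, 2) and L = D - A. L is symmetric positive semidefinite, so every eigenvalue is real and nonnegative. By the matrix-tree theorem the graph has (1/6) * product of the nonzero eigenvalues = 1 spanning tree.

[0, 0.2679, 1, 2, 3, 3.7321]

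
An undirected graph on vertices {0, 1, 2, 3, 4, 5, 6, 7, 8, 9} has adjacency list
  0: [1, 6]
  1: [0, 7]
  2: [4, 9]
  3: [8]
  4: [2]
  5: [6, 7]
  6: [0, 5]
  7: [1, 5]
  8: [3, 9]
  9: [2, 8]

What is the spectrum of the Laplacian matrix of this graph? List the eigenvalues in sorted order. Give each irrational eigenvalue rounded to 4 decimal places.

[0, 0, 0.3820, 1.3820, 1.3820, 1.3820, 2.6180, 3.6180, 3.6180, 3.6180]

Reading degrees in the order [0, 1, 2, 3, 4, 5, 6, 7, 8, 9] gives [2, 2, 2, 1, 1, 2, 2, 2, 2, 2]; set D = diag(2, 2, 2, 1, 1, 2, 2, 2, 2, 2) and form L = D - A. L is symmetric positive semidefinite, so every eigenvalue is real and nonnegative. The 2 zero eigenvalues correspond to the 2 connected components. The largest eigenvalue, 3.6180, is at most the vertex count 10. There are 2 zeros in the spectrum, matching the 2 components.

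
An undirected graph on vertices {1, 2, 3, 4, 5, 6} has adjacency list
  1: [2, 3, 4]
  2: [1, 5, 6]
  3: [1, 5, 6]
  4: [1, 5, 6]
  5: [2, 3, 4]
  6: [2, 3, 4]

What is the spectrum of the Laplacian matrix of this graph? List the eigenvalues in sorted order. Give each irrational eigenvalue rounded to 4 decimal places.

Reading degrees in the order [1, 2, 3, 4, 5, 6] gives [3, 3, 3, 3, 3, 3]; set D = diag(3, 3, 3, 3, 3, 3) and form L = D - A. The multiplicity of 0 as a Laplacian eigenvalue equals the number of connected components. The single zero eigenvalue shows the graph is connected. The largest eigenvalue, 6, is at most the vertex count 6. There is one zero in the spectrum, matching the 1 component.

[0, 3, 3, 3, 3, 6]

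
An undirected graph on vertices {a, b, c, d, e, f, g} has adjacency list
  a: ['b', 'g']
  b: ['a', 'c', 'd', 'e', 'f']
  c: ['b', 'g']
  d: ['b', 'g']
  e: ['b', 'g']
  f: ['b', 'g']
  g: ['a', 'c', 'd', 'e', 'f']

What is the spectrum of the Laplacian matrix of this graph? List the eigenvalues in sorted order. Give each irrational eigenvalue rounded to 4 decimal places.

[0, 2, 2, 2, 2, 5, 7]

Each diagonal entry of L is the vertex degree and each off-diagonal entry is -1 where an edge is present, 0 otherwise; in the order [a, b, c, d, e, f, g] the diagonal is [2, 5, 2, 2, 2, 2, 5]. Diagonalising L (or applying a numerical eigensolver to the 7x7 matrix) gives the spectrum above.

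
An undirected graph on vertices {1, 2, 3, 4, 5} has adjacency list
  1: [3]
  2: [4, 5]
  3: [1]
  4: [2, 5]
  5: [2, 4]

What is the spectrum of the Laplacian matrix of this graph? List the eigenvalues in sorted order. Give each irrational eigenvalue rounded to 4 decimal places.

Each diagonal entry of L is the vertex degree and each off-diagonal entry is -1 where an edge is present, 0 otherwise; in the order [1, 2, 3, 4, 5] the diagonal is [1, 2, 1, 2, 2]. L is symmetric positive semidefinite, so every eigenvalue is real and nonnegative. The 2 zero eigenvalues correspond to the 2 connected components. There are 2 zeros in the spectrum, matching the 2 components. The largest eigenvalue, 3, is at most the vertex count 5.

[0, 0, 2, 3, 3]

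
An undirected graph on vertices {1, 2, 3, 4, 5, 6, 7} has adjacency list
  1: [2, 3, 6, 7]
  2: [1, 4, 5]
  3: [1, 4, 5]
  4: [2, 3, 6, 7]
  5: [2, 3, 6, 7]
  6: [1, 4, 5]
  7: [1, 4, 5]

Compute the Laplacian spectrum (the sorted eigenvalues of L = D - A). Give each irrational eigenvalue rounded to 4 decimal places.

[0, 3, 3, 3, 4, 4, 7]

With the vertex order [1, 2, 3, 4, 5, 6, 7], the degrees are [4, 3, 3, 4, 4, 3, 3], giving D = diag(4, 3, 3, 4, 4, 3, 3) and L = D - A. L is symmetric positive semidefinite, so every eigenvalue is real and nonnegative. The single zero eigenvalue shows the graph is connected. The largest eigenvalue, 7, is at most the vertex count 7.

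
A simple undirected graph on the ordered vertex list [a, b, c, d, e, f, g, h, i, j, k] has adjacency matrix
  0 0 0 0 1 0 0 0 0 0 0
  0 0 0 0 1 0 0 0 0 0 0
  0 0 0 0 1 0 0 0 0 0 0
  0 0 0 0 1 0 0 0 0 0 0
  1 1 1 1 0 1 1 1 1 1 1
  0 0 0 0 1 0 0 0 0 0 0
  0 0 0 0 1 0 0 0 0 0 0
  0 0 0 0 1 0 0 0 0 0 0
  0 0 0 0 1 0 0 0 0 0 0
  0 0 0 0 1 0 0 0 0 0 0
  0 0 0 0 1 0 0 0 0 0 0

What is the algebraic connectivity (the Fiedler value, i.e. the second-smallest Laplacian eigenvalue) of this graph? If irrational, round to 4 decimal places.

1

Reading degrees in the order [a, b, c, d, e, f, g, h, i, j, k] gives [1, 1, 1, 1, 10, 1, 1, 1, 1, 1, 1]; set D = diag(1, 1, 1, 1, 10, 1, 1, 1, 1, 1, 1) and form L = D - A. The sorted Laplacian eigenvalues are [0, 1, 1, 1, 1, 1, 1, 1, 1, 1, 11]; the algebraic connectivity is the second entry, 1. The eigenvalues sum to 20, which equals trace(L) = 2|E|.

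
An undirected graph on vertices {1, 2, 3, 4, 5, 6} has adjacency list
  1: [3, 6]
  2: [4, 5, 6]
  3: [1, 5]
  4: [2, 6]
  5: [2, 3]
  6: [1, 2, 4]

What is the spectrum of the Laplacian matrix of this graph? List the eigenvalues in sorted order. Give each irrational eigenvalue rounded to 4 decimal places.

[0, 1, 1.5858, 3, 4, 4.4142]

Reading degrees in the order [1, 2, 3, 4, 5, 6] gives [2, 3, 2, 2, 2, 3]; set D = diag(2, 3, 2, 2, 2, 3) and form L = D - A. Diagonalising L (or applying a numerical eigensolver to the 6x6 matrix) gives the spectrum above. The single zero eigenvalue shows the graph is connected. There is one zero in the spectrum, matching the 1 component. The largest eigenvalue, 4.4142, is at most the vertex count 6.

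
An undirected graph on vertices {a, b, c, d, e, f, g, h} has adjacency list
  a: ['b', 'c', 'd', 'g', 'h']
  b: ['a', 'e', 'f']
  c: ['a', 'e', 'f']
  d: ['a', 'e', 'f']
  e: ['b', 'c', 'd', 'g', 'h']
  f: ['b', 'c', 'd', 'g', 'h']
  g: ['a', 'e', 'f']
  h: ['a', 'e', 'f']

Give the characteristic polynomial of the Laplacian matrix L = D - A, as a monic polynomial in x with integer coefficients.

x^8 - 30x^7 + 375x^6 - 2540x^5 + 10095x^4 - 23598x^3 + 30105x^2 - 16200x

With the vertex order [a, b, c, d, e, f, g, h], the degrees are [5, 3, 3, 3, 5, 5, 3, 3], giving D = diag(5, 3, 3, 3, 5, 5, 3, 3) and L = D - A. The eigenvalues of L are [0, 3, 3, 3, 3, 5, 5, 8]; the characteristic polynomial is the product of (x - lambda_i), which multiplies out to x^8 - 30x^7 + 375x^6 - 2540x^5 + 10095x^4 - 23598x^3 + 30105x^2 - 16200x. Since p(0) = det(-L) = 0, x divides p(x). The largest eigenvalue, 8, is at most the vertex count 8.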